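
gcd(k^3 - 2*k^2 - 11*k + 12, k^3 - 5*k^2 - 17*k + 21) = k^2 + 2*k - 3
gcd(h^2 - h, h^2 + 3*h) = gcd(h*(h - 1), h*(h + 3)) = h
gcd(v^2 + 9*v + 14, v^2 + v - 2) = v + 2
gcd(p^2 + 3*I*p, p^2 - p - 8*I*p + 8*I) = 1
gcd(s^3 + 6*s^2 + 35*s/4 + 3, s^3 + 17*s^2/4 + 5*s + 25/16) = s + 1/2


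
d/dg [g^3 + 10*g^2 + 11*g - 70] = 3*g^2 + 20*g + 11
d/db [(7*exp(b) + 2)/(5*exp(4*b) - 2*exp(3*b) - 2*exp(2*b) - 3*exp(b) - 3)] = (-105*exp(4*b) - 12*exp(3*b) + 26*exp(2*b) + 8*exp(b) - 15)*exp(b)/(25*exp(8*b) - 20*exp(7*b) - 16*exp(6*b) - 22*exp(5*b) - 14*exp(4*b) + 24*exp(3*b) + 21*exp(2*b) + 18*exp(b) + 9)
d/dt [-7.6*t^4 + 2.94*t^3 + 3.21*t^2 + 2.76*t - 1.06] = -30.4*t^3 + 8.82*t^2 + 6.42*t + 2.76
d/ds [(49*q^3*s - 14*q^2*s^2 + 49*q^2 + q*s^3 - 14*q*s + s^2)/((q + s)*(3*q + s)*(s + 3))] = ((q + s)*(3*q + s)*(s + 3)*(49*q^3 - 28*q^2*s + 3*q*s^2 - 14*q + 2*s) + (q + s)*(3*q + s)*(-49*q^3*s + 14*q^2*s^2 - 49*q^2 - q*s^3 + 14*q*s - s^2) + (q + s)*(s + 3)*(-49*q^3*s + 14*q^2*s^2 - 49*q^2 - q*s^3 + 14*q*s - s^2) + (3*q + s)*(s + 3)*(-49*q^3*s + 14*q^2*s^2 - 49*q^2 - q*s^3 + 14*q*s - s^2))/((q + s)^2*(3*q + s)^2*(s + 3)^2)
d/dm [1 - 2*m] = -2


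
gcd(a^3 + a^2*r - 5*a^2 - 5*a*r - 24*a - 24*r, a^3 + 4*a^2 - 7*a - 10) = 1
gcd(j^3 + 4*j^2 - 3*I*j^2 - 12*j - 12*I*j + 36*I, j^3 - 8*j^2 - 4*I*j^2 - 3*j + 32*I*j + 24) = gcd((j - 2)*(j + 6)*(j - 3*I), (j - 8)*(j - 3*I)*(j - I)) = j - 3*I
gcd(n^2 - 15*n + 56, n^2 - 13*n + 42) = n - 7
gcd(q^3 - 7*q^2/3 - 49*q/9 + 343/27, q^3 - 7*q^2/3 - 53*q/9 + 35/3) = q + 7/3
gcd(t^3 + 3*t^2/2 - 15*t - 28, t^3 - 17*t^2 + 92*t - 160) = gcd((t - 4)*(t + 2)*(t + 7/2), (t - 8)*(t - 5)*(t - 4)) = t - 4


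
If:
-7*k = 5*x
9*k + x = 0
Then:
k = 0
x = 0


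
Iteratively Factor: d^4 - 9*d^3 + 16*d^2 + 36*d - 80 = (d - 4)*(d^3 - 5*d^2 - 4*d + 20) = (d - 5)*(d - 4)*(d^2 - 4) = (d - 5)*(d - 4)*(d + 2)*(d - 2)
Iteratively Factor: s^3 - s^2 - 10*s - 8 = (s - 4)*(s^2 + 3*s + 2) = (s - 4)*(s + 2)*(s + 1)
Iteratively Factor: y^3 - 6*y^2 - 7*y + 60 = (y + 3)*(y^2 - 9*y + 20) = (y - 4)*(y + 3)*(y - 5)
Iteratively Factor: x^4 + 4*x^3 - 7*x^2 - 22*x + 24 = (x - 1)*(x^3 + 5*x^2 - 2*x - 24) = (x - 1)*(x + 3)*(x^2 + 2*x - 8) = (x - 2)*(x - 1)*(x + 3)*(x + 4)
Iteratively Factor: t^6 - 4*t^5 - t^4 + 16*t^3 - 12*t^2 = (t)*(t^5 - 4*t^4 - t^3 + 16*t^2 - 12*t) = t*(t - 1)*(t^4 - 3*t^3 - 4*t^2 + 12*t) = t*(t - 1)*(t + 2)*(t^3 - 5*t^2 + 6*t) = t^2*(t - 1)*(t + 2)*(t^2 - 5*t + 6) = t^2*(t - 2)*(t - 1)*(t + 2)*(t - 3)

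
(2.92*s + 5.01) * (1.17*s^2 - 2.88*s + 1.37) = 3.4164*s^3 - 2.5479*s^2 - 10.4284*s + 6.8637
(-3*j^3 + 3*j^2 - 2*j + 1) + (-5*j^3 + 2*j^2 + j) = -8*j^3 + 5*j^2 - j + 1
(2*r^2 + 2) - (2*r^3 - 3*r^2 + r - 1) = -2*r^3 + 5*r^2 - r + 3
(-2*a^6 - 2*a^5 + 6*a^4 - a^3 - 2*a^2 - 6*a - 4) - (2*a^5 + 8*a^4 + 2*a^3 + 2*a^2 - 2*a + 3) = -2*a^6 - 4*a^5 - 2*a^4 - 3*a^3 - 4*a^2 - 4*a - 7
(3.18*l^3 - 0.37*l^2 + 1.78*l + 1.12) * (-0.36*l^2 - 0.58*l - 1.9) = -1.1448*l^5 - 1.7112*l^4 - 6.4682*l^3 - 0.7326*l^2 - 4.0316*l - 2.128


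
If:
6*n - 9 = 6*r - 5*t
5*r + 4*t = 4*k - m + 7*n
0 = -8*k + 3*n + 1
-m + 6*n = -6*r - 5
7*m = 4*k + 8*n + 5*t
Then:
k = 2315/17422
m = 6457/8711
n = 183/8711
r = -6366/8711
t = 7821/8711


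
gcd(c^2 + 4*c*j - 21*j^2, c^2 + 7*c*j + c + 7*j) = c + 7*j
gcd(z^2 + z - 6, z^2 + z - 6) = z^2 + z - 6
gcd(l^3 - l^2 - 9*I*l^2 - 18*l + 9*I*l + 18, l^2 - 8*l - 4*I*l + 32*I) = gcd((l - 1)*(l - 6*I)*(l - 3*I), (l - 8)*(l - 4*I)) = 1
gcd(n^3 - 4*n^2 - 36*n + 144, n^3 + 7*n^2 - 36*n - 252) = n^2 - 36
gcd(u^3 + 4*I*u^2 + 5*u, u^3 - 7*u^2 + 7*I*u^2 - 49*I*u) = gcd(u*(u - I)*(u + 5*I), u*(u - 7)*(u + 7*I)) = u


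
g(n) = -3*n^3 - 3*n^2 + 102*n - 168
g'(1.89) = 58.51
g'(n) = -9*n^2 - 6*n + 102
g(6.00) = -312.00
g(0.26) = -141.74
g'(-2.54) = 59.18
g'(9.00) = -681.00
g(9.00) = -1680.00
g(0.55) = -113.31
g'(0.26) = 99.83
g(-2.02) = -361.55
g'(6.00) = -258.00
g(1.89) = -6.19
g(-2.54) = -397.27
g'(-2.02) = 77.40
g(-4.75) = -398.67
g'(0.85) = 90.40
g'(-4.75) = -72.56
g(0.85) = -85.31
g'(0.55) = 95.98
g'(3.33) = -17.78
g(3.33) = 27.62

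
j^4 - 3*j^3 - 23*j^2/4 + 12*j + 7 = (j - 7/2)*(j - 2)*(j + 1/2)*(j + 2)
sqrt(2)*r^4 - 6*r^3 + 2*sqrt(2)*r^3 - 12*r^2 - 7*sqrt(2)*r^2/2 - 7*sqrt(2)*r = r*(r + 2)*(r - 7*sqrt(2)/2)*(sqrt(2)*r + 1)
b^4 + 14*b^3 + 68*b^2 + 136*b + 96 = (b + 2)^2*(b + 4)*(b + 6)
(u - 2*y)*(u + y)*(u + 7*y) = u^3 + 6*u^2*y - 9*u*y^2 - 14*y^3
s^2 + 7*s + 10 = (s + 2)*(s + 5)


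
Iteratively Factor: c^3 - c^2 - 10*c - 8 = (c + 1)*(c^2 - 2*c - 8) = (c + 1)*(c + 2)*(c - 4)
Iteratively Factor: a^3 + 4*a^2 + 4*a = (a + 2)*(a^2 + 2*a) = (a + 2)^2*(a)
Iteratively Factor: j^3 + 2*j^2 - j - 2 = (j + 2)*(j^2 - 1) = (j - 1)*(j + 2)*(j + 1)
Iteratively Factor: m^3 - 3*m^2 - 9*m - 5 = (m + 1)*(m^2 - 4*m - 5) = (m - 5)*(m + 1)*(m + 1)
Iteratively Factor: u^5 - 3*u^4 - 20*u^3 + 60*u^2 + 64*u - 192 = (u - 2)*(u^4 - u^3 - 22*u^2 + 16*u + 96) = (u - 2)*(u + 2)*(u^3 - 3*u^2 - 16*u + 48) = (u - 4)*(u - 2)*(u + 2)*(u^2 + u - 12) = (u - 4)*(u - 2)*(u + 2)*(u + 4)*(u - 3)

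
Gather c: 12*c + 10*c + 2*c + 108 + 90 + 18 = 24*c + 216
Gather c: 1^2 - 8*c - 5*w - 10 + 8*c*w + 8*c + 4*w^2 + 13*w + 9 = 8*c*w + 4*w^2 + 8*w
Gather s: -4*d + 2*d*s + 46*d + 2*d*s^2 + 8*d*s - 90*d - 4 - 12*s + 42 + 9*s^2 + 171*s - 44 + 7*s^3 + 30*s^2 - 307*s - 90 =-48*d + 7*s^3 + s^2*(2*d + 39) + s*(10*d - 148) - 96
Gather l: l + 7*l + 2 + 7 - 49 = 8*l - 40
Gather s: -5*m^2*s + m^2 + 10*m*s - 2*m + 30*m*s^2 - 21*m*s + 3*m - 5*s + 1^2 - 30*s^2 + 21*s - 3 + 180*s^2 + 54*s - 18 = m^2 + m + s^2*(30*m + 150) + s*(-5*m^2 - 11*m + 70) - 20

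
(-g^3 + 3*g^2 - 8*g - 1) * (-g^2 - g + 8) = g^5 - 2*g^4 - 3*g^3 + 33*g^2 - 63*g - 8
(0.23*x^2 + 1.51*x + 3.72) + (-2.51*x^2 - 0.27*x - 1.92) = -2.28*x^2 + 1.24*x + 1.8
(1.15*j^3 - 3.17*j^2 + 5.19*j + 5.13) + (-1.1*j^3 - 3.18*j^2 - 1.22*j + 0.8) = 0.0499999999999998*j^3 - 6.35*j^2 + 3.97*j + 5.93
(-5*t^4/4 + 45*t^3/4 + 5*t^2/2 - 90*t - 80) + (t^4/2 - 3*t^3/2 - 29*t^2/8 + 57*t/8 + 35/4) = -3*t^4/4 + 39*t^3/4 - 9*t^2/8 - 663*t/8 - 285/4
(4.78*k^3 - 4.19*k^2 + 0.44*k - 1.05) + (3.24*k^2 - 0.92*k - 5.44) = 4.78*k^3 - 0.95*k^2 - 0.48*k - 6.49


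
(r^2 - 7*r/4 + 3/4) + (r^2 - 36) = 2*r^2 - 7*r/4 - 141/4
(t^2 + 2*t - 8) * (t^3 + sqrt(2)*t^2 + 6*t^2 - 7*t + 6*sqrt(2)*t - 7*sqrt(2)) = t^5 + sqrt(2)*t^4 + 8*t^4 - 3*t^3 + 8*sqrt(2)*t^3 - 62*t^2 - 3*sqrt(2)*t^2 - 62*sqrt(2)*t + 56*t + 56*sqrt(2)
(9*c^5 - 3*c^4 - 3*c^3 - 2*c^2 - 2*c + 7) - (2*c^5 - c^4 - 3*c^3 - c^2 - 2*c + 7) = 7*c^5 - 2*c^4 - c^2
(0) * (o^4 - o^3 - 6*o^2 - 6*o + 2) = 0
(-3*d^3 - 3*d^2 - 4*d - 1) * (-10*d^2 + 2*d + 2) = 30*d^5 + 24*d^4 + 28*d^3 - 4*d^2 - 10*d - 2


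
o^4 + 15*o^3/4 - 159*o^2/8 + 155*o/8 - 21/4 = (o - 2)*(o - 3/4)*(o - 1/2)*(o + 7)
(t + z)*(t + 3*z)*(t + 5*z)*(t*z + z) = t^4*z + 9*t^3*z^2 + t^3*z + 23*t^2*z^3 + 9*t^2*z^2 + 15*t*z^4 + 23*t*z^3 + 15*z^4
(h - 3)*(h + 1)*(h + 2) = h^3 - 7*h - 6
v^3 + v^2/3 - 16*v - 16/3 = (v - 4)*(v + 1/3)*(v + 4)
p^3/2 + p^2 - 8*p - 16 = (p/2 + 1)*(p - 4)*(p + 4)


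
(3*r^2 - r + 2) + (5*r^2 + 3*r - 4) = 8*r^2 + 2*r - 2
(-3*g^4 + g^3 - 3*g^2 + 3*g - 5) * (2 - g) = 3*g^5 - 7*g^4 + 5*g^3 - 9*g^2 + 11*g - 10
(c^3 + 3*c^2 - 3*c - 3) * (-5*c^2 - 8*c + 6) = -5*c^5 - 23*c^4 - 3*c^3 + 57*c^2 + 6*c - 18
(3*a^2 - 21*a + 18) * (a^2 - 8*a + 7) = 3*a^4 - 45*a^3 + 207*a^2 - 291*a + 126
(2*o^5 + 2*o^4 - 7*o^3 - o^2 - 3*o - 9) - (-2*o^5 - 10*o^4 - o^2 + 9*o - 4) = 4*o^5 + 12*o^4 - 7*o^3 - 12*o - 5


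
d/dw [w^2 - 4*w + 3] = 2*w - 4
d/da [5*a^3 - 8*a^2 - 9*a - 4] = 15*a^2 - 16*a - 9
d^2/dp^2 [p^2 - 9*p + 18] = 2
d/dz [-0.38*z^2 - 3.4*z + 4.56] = -0.76*z - 3.4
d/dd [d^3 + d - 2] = 3*d^2 + 1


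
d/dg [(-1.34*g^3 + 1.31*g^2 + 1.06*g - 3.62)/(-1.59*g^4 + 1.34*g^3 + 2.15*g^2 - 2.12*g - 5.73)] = (-2.1306*g^6 + 4.1658*g^5 + 0.4198*g^4 - 20.1824*g^3 + 32.5308*g^2 + 0.553399999999996*g - 13.7482)/(2.5281*g^8 - 4.2612*g^7 - 5.0414*g^6 + 12.5036*g^5 + 17.1623*g^4 - 24.4724*g^3 - 20.1446*g^2 + 24.2952*g + 32.8329)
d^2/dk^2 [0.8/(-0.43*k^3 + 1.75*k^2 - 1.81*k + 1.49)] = ((2.064*k - 2.8)*(0.43*k^3 - 1.75*k^2 + 1.81*k - 1.49) - 0.8*(1.29*k^2 - 3.5*k + 1.81)*(2.58*k^2 - 7.0*k + 3.62))/(0.43*k^3 - 1.75*k^2 + 1.81*k - 1.49)^3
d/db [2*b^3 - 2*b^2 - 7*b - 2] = 6*b^2 - 4*b - 7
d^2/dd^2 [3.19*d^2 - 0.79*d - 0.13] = 6.38000000000000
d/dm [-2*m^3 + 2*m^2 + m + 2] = -6*m^2 + 4*m + 1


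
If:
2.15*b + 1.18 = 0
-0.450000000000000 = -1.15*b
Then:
No Solution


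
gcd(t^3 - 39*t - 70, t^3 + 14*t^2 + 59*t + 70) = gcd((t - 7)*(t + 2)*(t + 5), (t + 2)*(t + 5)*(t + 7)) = t^2 + 7*t + 10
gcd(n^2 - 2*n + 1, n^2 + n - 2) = n - 1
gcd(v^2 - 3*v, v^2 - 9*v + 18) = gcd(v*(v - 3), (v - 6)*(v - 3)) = v - 3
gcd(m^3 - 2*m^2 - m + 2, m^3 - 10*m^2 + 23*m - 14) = m^2 - 3*m + 2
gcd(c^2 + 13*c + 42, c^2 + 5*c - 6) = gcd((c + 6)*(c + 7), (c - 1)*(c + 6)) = c + 6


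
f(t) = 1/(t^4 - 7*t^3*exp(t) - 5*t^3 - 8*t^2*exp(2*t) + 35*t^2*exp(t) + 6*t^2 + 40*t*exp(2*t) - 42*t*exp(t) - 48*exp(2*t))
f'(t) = (7*t^3*exp(t) - 4*t^3 + 16*t^2*exp(2*t) - 14*t^2*exp(t) + 15*t^2 - 64*t*exp(2*t) - 28*t*exp(t) - 12*t + 56*exp(2*t) + 42*exp(t))/(t^4 - 7*t^3*exp(t) - 5*t^3 - 8*t^2*exp(2*t) + 35*t^2*exp(t) + 6*t^2 + 40*t*exp(2*t) - 42*t*exp(t) - 48*exp(2*t))^2 = (7*t^3*exp(t) - 4*t^3 + 16*t^2*exp(2*t) - 14*t^2*exp(t) + 15*t^2 - 64*t*exp(2*t) - 28*t*exp(t) - 12*t + 56*exp(2*t) + 42*exp(t))/(-t^4 + 7*t^3*exp(t) + 5*t^3 + 8*t^2*exp(2*t) - 35*t^2*exp(t) - 6*t^2 - 40*t*exp(2*t) + 42*t*exp(t) + 48*exp(2*t))^2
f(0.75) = -0.01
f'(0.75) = 0.01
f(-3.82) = 0.00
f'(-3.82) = 0.00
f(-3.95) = 0.00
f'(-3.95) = 0.00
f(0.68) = -0.01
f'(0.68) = 0.01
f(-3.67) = 0.00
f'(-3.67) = 0.00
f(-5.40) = 0.00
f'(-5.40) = 0.00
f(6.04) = -0.00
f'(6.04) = 0.00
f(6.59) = -0.00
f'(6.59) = 0.00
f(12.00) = 0.00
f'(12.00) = 0.00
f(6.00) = 0.00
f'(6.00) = 0.00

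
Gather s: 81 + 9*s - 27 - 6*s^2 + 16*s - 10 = -6*s^2 + 25*s + 44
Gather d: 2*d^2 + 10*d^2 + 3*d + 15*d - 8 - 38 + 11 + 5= 12*d^2 + 18*d - 30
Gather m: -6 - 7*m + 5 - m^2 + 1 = -m^2 - 7*m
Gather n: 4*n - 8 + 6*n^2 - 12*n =6*n^2 - 8*n - 8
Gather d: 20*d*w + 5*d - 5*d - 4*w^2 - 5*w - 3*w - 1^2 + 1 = 20*d*w - 4*w^2 - 8*w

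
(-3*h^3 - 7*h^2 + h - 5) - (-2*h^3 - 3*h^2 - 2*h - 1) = -h^3 - 4*h^2 + 3*h - 4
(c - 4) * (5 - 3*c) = -3*c^2 + 17*c - 20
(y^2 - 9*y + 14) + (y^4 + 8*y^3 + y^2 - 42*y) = y^4 + 8*y^3 + 2*y^2 - 51*y + 14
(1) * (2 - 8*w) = 2 - 8*w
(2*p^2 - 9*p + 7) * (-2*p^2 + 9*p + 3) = -4*p^4 + 36*p^3 - 89*p^2 + 36*p + 21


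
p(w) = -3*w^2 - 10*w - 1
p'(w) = -6*w - 10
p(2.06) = -34.33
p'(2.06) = -22.36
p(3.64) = -77.15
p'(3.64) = -31.84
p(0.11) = -2.14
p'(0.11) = -10.66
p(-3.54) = -3.19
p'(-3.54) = 11.24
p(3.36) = -68.47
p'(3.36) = -30.16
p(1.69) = -26.47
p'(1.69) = -20.14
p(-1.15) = 6.53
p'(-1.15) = -3.10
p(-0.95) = 5.79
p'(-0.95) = -4.30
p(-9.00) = -154.00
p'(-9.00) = 44.00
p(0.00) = -1.00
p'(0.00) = -10.00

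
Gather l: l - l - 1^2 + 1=0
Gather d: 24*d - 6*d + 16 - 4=18*d + 12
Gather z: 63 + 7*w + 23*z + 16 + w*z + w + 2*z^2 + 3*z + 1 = 8*w + 2*z^2 + z*(w + 26) + 80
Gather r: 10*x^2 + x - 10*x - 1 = 10*x^2 - 9*x - 1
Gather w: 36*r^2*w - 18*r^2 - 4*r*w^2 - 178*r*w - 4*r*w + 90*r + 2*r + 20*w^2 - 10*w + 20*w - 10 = -18*r^2 + 92*r + w^2*(20 - 4*r) + w*(36*r^2 - 182*r + 10) - 10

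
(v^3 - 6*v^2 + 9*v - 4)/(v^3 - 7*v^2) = (v^3 - 6*v^2 + 9*v - 4)/(v^2*(v - 7))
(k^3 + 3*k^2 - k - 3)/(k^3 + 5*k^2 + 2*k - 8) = (k^2 + 4*k + 3)/(k^2 + 6*k + 8)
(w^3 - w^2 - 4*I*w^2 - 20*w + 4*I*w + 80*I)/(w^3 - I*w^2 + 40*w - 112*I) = (w^2 - w - 20)/(w^2 + 3*I*w + 28)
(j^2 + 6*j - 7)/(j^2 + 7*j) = (j - 1)/j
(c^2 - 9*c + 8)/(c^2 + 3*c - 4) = (c - 8)/(c + 4)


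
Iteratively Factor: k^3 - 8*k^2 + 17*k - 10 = (k - 1)*(k^2 - 7*k + 10) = (k - 2)*(k - 1)*(k - 5)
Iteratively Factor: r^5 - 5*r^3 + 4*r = (r - 2)*(r^4 + 2*r^3 - r^2 - 2*r) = (r - 2)*(r + 2)*(r^3 - r) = (r - 2)*(r + 1)*(r + 2)*(r^2 - r) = r*(r - 2)*(r + 1)*(r + 2)*(r - 1)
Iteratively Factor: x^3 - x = (x + 1)*(x^2 - x) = (x - 1)*(x + 1)*(x)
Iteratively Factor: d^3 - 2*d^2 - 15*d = (d + 3)*(d^2 - 5*d) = d*(d + 3)*(d - 5)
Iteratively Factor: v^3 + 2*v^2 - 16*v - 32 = (v + 2)*(v^2 - 16) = (v + 2)*(v + 4)*(v - 4)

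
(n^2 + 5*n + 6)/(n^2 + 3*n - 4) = (n^2 + 5*n + 6)/(n^2 + 3*n - 4)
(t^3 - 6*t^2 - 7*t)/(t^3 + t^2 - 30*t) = (t^2 - 6*t - 7)/(t^2 + t - 30)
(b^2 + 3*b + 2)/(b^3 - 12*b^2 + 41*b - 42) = (b^2 + 3*b + 2)/(b^3 - 12*b^2 + 41*b - 42)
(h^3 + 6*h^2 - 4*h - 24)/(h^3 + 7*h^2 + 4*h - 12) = (h - 2)/(h - 1)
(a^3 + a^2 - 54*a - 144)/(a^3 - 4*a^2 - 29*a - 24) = (a + 6)/(a + 1)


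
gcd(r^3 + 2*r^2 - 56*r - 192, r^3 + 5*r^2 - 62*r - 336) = r^2 - 2*r - 48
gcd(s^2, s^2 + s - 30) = 1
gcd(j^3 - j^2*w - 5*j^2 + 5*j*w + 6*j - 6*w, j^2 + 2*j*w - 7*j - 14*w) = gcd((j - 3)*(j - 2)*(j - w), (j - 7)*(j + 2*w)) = 1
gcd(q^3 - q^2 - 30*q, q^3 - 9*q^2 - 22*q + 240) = q^2 - q - 30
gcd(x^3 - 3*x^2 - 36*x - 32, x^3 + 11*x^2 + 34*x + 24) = x^2 + 5*x + 4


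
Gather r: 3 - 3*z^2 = 3 - 3*z^2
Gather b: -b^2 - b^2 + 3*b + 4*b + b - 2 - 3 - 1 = -2*b^2 + 8*b - 6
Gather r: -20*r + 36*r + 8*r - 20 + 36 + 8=24*r + 24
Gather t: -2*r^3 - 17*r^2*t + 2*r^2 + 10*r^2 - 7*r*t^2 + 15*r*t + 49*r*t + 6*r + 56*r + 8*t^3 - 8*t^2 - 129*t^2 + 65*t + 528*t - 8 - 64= -2*r^3 + 12*r^2 + 62*r + 8*t^3 + t^2*(-7*r - 137) + t*(-17*r^2 + 64*r + 593) - 72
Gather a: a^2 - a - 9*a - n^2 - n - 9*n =a^2 - 10*a - n^2 - 10*n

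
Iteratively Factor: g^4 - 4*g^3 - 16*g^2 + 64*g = (g + 4)*(g^3 - 8*g^2 + 16*g) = (g - 4)*(g + 4)*(g^2 - 4*g) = (g - 4)^2*(g + 4)*(g)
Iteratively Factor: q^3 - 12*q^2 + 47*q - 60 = (q - 3)*(q^2 - 9*q + 20) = (q - 4)*(q - 3)*(q - 5)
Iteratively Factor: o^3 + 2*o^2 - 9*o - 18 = (o - 3)*(o^2 + 5*o + 6) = (o - 3)*(o + 2)*(o + 3)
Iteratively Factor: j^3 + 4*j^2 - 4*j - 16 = (j + 2)*(j^2 + 2*j - 8) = (j - 2)*(j + 2)*(j + 4)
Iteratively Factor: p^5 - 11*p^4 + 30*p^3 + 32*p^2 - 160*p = (p)*(p^4 - 11*p^3 + 30*p^2 + 32*p - 160) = p*(p - 5)*(p^3 - 6*p^2 + 32) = p*(p - 5)*(p - 4)*(p^2 - 2*p - 8) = p*(p - 5)*(p - 4)*(p + 2)*(p - 4)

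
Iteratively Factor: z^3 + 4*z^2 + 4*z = (z)*(z^2 + 4*z + 4) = z*(z + 2)*(z + 2)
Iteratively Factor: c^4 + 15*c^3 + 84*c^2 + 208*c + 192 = (c + 3)*(c^3 + 12*c^2 + 48*c + 64) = (c + 3)*(c + 4)*(c^2 + 8*c + 16) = (c + 3)*(c + 4)^2*(c + 4)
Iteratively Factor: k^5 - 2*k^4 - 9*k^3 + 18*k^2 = (k)*(k^4 - 2*k^3 - 9*k^2 + 18*k) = k*(k + 3)*(k^3 - 5*k^2 + 6*k) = k^2*(k + 3)*(k^2 - 5*k + 6) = k^2*(k - 3)*(k + 3)*(k - 2)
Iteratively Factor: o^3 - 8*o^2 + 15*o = (o - 3)*(o^2 - 5*o) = o*(o - 3)*(o - 5)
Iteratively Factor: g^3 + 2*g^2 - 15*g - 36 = (g + 3)*(g^2 - g - 12) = (g - 4)*(g + 3)*(g + 3)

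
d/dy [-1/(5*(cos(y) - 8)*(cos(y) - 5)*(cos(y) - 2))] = 3*(sin(y)^2 + 10*cos(y) - 23)*sin(y)/(5*(cos(y) - 8)^2*(cos(y) - 5)^2*(cos(y) - 2)^2)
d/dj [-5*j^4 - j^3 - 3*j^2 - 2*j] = -20*j^3 - 3*j^2 - 6*j - 2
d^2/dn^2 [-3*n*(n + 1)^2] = -18*n - 12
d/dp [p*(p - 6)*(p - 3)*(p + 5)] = 4*p^3 - 12*p^2 - 54*p + 90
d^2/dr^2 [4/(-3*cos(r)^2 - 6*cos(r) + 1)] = 6*(24*sin(r)^4 - 44*sin(r)^2 - 41*cos(r) + 9*cos(3*r) - 32)/(-3*sin(r)^2 + 6*cos(r) + 2)^3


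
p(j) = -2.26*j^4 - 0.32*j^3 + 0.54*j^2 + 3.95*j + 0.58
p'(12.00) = -15742.45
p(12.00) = -47290.58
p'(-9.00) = 6506.63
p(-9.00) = -14585.81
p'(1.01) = -5.25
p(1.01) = 2.44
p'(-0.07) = 3.87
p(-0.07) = 0.31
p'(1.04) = -6.13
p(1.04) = 2.27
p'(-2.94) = 222.20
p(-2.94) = -167.08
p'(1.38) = -20.15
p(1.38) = -1.98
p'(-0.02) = 3.93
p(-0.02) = 0.50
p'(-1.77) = 49.16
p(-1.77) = -25.13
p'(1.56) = -31.02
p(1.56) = -6.54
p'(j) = -9.04*j^3 - 0.96*j^2 + 1.08*j + 3.95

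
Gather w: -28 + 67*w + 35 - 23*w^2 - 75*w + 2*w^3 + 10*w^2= 2*w^3 - 13*w^2 - 8*w + 7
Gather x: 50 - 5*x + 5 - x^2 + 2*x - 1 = -x^2 - 3*x + 54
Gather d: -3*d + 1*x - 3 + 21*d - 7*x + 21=18*d - 6*x + 18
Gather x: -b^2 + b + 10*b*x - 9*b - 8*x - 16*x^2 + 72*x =-b^2 - 8*b - 16*x^2 + x*(10*b + 64)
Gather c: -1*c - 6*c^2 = -6*c^2 - c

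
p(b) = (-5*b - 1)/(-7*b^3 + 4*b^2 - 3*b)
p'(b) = (-5*b - 1)*(21*b^2 - 8*b + 3)/(-7*b^3 + 4*b^2 - 3*b)^2 - 5/(-7*b^3 + 4*b^2 - 3*b) = (-70*b^3 - b^2 + 8*b - 3)/(b^2*(49*b^4 - 56*b^3 + 58*b^2 - 24*b + 9))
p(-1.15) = 0.25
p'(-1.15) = 0.25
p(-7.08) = 0.01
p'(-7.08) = 0.00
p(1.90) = 0.27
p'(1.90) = -0.31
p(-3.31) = 0.05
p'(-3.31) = 0.03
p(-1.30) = 0.21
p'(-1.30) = 0.20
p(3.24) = 0.08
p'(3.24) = -0.06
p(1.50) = 0.44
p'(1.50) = -0.63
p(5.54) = 0.03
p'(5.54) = -0.01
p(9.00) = 0.01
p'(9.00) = 0.00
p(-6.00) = 0.02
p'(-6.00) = 0.01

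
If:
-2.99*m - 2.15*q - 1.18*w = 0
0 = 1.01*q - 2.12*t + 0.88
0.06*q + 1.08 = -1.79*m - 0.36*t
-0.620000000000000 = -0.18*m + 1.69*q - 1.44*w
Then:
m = -0.75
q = 0.46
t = 0.63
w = 1.06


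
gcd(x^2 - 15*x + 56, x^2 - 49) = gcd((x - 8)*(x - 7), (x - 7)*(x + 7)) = x - 7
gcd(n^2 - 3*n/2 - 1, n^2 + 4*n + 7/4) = n + 1/2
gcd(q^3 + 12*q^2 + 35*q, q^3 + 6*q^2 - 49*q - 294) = q + 7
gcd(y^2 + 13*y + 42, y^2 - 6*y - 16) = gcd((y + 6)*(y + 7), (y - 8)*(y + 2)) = 1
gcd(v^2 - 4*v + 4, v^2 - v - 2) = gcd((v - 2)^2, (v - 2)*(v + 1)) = v - 2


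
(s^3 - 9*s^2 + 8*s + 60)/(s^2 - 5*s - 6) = (s^2 - 3*s - 10)/(s + 1)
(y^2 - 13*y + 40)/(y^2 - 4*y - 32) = (y - 5)/(y + 4)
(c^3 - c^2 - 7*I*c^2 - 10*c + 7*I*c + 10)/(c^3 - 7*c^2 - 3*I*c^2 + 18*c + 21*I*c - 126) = (c^3 - c^2*(1 + 7*I) + c*(-10 + 7*I) + 10)/(c^3 - c^2*(7 + 3*I) + 3*c*(6 + 7*I) - 126)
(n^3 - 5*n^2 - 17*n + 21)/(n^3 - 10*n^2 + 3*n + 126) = (n - 1)/(n - 6)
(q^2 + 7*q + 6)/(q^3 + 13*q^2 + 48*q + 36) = 1/(q + 6)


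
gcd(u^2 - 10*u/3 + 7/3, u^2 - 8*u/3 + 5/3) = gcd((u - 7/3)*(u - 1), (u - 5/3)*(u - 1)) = u - 1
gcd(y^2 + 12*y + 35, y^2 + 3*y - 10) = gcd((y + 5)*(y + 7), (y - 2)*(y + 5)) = y + 5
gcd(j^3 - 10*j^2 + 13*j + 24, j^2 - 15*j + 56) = j - 8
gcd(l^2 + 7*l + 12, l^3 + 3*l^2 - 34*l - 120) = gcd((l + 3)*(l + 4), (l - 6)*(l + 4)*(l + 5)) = l + 4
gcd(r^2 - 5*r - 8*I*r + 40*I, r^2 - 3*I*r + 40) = r - 8*I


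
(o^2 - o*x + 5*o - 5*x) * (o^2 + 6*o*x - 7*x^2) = o^4 + 5*o^3*x + 5*o^3 - 13*o^2*x^2 + 25*o^2*x + 7*o*x^3 - 65*o*x^2 + 35*x^3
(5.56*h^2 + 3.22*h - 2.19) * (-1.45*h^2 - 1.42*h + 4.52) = -8.062*h^4 - 12.5642*h^3 + 23.7343*h^2 + 17.6642*h - 9.8988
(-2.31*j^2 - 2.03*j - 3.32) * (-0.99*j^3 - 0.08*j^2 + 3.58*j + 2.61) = 2.2869*j^5 + 2.1945*j^4 - 4.8206*j^3 - 13.0309*j^2 - 17.1839*j - 8.6652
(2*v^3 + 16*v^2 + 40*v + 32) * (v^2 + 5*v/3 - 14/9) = 2*v^5 + 58*v^4/3 + 572*v^3/9 + 664*v^2/9 - 80*v/9 - 448/9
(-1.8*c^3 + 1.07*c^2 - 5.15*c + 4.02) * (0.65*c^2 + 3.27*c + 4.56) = -1.17*c^5 - 5.1905*c^4 - 8.0566*c^3 - 9.3483*c^2 - 10.3386*c + 18.3312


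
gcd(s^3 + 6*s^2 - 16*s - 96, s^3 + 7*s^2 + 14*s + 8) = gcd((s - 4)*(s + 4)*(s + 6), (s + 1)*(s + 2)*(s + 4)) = s + 4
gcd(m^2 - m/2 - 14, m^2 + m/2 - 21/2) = m + 7/2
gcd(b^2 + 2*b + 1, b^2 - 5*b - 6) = b + 1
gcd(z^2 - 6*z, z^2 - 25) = 1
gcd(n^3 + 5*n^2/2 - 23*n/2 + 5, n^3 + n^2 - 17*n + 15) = n + 5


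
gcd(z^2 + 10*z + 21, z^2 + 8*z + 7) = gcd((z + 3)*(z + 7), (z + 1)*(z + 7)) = z + 7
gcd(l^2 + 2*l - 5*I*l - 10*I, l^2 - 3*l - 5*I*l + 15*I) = l - 5*I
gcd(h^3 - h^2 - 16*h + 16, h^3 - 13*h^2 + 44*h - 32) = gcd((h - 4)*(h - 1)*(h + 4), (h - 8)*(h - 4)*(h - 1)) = h^2 - 5*h + 4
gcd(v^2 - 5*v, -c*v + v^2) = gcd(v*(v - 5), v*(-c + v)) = v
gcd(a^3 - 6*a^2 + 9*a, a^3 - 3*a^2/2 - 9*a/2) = a^2 - 3*a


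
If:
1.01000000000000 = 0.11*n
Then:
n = 9.18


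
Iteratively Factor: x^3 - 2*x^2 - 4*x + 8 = (x + 2)*(x^2 - 4*x + 4) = (x - 2)*(x + 2)*(x - 2)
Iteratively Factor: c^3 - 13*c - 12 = (c + 3)*(c^2 - 3*c - 4) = (c + 1)*(c + 3)*(c - 4)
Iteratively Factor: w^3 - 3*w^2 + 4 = (w - 2)*(w^2 - w - 2) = (w - 2)*(w + 1)*(w - 2)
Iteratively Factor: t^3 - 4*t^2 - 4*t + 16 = (t - 2)*(t^2 - 2*t - 8) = (t - 4)*(t - 2)*(t + 2)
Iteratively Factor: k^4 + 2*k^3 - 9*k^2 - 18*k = (k + 3)*(k^3 - k^2 - 6*k) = (k + 2)*(k + 3)*(k^2 - 3*k) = (k - 3)*(k + 2)*(k + 3)*(k)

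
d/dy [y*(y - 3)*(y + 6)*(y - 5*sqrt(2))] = 4*y^3 - 15*sqrt(2)*y^2 + 9*y^2 - 30*sqrt(2)*y - 36*y + 90*sqrt(2)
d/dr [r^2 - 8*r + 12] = 2*r - 8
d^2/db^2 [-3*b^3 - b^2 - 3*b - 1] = -18*b - 2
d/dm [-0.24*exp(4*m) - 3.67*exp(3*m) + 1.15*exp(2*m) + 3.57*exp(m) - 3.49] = (-0.96*exp(3*m) - 11.01*exp(2*m) + 2.3*exp(m) + 3.57)*exp(m)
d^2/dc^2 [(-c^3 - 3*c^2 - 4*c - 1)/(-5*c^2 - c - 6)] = 2*(56*c^3 - 177*c^2 - 237*c + 55)/(125*c^6 + 75*c^5 + 465*c^4 + 181*c^3 + 558*c^2 + 108*c + 216)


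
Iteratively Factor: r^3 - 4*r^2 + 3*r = (r)*(r^2 - 4*r + 3) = r*(r - 1)*(r - 3)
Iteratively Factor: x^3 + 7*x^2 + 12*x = (x + 3)*(x^2 + 4*x) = x*(x + 3)*(x + 4)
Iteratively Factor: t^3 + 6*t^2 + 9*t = (t + 3)*(t^2 + 3*t) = t*(t + 3)*(t + 3)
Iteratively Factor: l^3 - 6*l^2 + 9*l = (l - 3)*(l^2 - 3*l) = l*(l - 3)*(l - 3)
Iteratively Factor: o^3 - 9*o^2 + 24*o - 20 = (o - 2)*(o^2 - 7*o + 10) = (o - 2)^2*(o - 5)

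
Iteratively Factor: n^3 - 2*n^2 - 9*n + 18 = (n - 3)*(n^2 + n - 6) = (n - 3)*(n + 3)*(n - 2)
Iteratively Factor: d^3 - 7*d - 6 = (d - 3)*(d^2 + 3*d + 2) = (d - 3)*(d + 1)*(d + 2)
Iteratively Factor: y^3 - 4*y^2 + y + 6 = (y + 1)*(y^2 - 5*y + 6) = (y - 3)*(y + 1)*(y - 2)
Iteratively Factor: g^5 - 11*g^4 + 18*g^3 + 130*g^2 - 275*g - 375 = (g + 1)*(g^4 - 12*g^3 + 30*g^2 + 100*g - 375) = (g + 1)*(g + 3)*(g^3 - 15*g^2 + 75*g - 125) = (g - 5)*(g + 1)*(g + 3)*(g^2 - 10*g + 25) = (g - 5)^2*(g + 1)*(g + 3)*(g - 5)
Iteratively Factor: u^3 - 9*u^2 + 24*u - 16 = (u - 4)*(u^2 - 5*u + 4) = (u - 4)*(u - 1)*(u - 4)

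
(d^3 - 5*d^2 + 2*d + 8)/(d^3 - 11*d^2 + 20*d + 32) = (d - 2)/(d - 8)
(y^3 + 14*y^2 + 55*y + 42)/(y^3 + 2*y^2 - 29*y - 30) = (y + 7)/(y - 5)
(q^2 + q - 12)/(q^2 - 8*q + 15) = (q + 4)/(q - 5)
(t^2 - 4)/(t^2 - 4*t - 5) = (4 - t^2)/(-t^2 + 4*t + 5)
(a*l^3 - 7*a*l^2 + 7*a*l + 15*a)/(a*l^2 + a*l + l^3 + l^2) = a*(l^2 - 8*l + 15)/(l*(a + l))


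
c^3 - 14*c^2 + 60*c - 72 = (c - 6)^2*(c - 2)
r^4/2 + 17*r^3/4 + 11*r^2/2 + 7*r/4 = r*(r/2 + 1/2)*(r + 1/2)*(r + 7)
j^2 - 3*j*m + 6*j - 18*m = (j + 6)*(j - 3*m)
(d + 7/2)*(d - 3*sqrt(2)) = d^2 - 3*sqrt(2)*d + 7*d/2 - 21*sqrt(2)/2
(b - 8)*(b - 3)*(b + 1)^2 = b^4 - 9*b^3 + 3*b^2 + 37*b + 24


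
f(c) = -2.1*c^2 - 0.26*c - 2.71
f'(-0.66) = 2.51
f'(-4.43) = 18.35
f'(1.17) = -5.17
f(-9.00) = -170.47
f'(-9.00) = 37.54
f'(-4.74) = 19.65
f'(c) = -4.2*c - 0.26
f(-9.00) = -170.47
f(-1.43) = -6.63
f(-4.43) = -42.77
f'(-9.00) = 37.54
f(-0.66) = -3.45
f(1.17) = -5.89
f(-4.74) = -48.66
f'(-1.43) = 5.75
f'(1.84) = -7.99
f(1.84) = -10.30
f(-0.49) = -3.09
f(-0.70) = -3.56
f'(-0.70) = 2.68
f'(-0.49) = 1.80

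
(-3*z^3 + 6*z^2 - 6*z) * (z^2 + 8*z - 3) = -3*z^5 - 18*z^4 + 51*z^3 - 66*z^2 + 18*z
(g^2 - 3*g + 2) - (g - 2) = g^2 - 4*g + 4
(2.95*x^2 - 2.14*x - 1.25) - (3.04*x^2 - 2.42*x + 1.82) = -0.0899999999999999*x^2 + 0.28*x - 3.07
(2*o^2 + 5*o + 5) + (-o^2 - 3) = o^2 + 5*o + 2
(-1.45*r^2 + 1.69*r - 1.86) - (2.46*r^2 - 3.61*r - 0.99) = -3.91*r^2 + 5.3*r - 0.87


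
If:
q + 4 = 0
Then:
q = -4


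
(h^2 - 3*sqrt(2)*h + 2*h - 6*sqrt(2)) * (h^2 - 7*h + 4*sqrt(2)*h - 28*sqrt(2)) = h^4 - 5*h^3 + sqrt(2)*h^3 - 38*h^2 - 5*sqrt(2)*h^2 - 14*sqrt(2)*h + 120*h + 336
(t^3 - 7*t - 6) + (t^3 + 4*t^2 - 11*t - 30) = 2*t^3 + 4*t^2 - 18*t - 36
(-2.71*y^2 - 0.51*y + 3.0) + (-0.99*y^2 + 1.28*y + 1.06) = -3.7*y^2 + 0.77*y + 4.06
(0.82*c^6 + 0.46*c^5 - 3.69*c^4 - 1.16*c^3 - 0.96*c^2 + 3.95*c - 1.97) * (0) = 0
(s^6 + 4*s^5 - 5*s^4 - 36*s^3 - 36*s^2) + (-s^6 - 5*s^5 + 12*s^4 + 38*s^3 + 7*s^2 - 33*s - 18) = -s^5 + 7*s^4 + 2*s^3 - 29*s^2 - 33*s - 18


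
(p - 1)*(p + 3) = p^2 + 2*p - 3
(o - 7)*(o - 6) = o^2 - 13*o + 42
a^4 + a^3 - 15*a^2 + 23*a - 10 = (a - 2)*(a - 1)^2*(a + 5)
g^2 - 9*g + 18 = (g - 6)*(g - 3)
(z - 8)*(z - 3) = z^2 - 11*z + 24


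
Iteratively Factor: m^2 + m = (m)*(m + 1)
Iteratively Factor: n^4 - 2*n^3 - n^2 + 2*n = (n - 2)*(n^3 - n) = n*(n - 2)*(n^2 - 1) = n*(n - 2)*(n - 1)*(n + 1)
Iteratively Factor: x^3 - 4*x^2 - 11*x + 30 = (x - 5)*(x^2 + x - 6) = (x - 5)*(x + 3)*(x - 2)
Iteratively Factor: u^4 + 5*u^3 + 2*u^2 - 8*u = (u - 1)*(u^3 + 6*u^2 + 8*u) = (u - 1)*(u + 2)*(u^2 + 4*u) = u*(u - 1)*(u + 2)*(u + 4)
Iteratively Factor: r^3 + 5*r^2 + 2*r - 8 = (r - 1)*(r^2 + 6*r + 8) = (r - 1)*(r + 2)*(r + 4)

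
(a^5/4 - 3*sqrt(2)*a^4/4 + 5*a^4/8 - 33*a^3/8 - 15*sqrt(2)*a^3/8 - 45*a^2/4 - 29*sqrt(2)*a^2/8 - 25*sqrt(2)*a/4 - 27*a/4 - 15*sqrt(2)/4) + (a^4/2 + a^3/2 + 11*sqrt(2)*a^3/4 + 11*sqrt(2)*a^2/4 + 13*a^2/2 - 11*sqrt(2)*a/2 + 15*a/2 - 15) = a^5/4 - 3*sqrt(2)*a^4/4 + 9*a^4/8 - 29*a^3/8 + 7*sqrt(2)*a^3/8 - 19*a^2/4 - 7*sqrt(2)*a^2/8 - 47*sqrt(2)*a/4 + 3*a/4 - 15 - 15*sqrt(2)/4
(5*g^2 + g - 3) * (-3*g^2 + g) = -15*g^4 + 2*g^3 + 10*g^2 - 3*g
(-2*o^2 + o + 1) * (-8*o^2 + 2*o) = 16*o^4 - 12*o^3 - 6*o^2 + 2*o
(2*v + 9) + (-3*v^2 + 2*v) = -3*v^2 + 4*v + 9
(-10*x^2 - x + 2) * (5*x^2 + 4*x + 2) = -50*x^4 - 45*x^3 - 14*x^2 + 6*x + 4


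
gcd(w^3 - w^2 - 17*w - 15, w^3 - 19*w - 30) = w^2 - 2*w - 15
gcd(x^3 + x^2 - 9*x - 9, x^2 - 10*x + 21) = x - 3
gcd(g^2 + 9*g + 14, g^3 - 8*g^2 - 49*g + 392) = g + 7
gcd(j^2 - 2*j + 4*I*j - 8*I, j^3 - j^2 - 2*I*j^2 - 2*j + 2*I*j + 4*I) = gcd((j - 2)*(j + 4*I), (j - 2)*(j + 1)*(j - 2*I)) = j - 2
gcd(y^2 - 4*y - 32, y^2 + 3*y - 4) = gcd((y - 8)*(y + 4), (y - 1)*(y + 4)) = y + 4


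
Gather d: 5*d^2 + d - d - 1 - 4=5*d^2 - 5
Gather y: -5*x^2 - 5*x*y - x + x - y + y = -5*x^2 - 5*x*y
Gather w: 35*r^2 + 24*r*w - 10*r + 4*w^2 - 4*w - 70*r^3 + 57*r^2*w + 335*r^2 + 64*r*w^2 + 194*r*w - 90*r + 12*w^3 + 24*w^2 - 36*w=-70*r^3 + 370*r^2 - 100*r + 12*w^3 + w^2*(64*r + 28) + w*(57*r^2 + 218*r - 40)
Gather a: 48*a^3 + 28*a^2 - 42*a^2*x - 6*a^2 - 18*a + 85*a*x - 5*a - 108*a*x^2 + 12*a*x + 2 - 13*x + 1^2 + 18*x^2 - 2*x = 48*a^3 + a^2*(22 - 42*x) + a*(-108*x^2 + 97*x - 23) + 18*x^2 - 15*x + 3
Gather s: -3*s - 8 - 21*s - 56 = -24*s - 64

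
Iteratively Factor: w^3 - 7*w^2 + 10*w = (w - 5)*(w^2 - 2*w) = w*(w - 5)*(w - 2)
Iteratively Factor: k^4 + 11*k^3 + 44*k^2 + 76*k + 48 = (k + 4)*(k^3 + 7*k^2 + 16*k + 12) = (k + 2)*(k + 4)*(k^2 + 5*k + 6) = (k + 2)*(k + 3)*(k + 4)*(k + 2)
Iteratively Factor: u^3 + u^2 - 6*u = (u - 2)*(u^2 + 3*u) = u*(u - 2)*(u + 3)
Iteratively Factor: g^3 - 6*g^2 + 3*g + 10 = (g - 2)*(g^2 - 4*g - 5) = (g - 5)*(g - 2)*(g + 1)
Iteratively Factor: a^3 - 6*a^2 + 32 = (a - 4)*(a^2 - 2*a - 8) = (a - 4)*(a + 2)*(a - 4)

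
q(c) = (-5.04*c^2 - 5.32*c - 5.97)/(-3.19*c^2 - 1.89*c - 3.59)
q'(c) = (-10.08*c - 5.32)/(-3.19*c^2 - 1.89*c - 3.59) + (6.38*c + 1.89)*(-5.04*c^2 - 5.32*c - 5.97)/(-3.19*c^2 - 1.89*c - 3.59)^2 = (-7.4452*c^2 - 1.9014*c + 7.8155)/(10.1761*c^4 + 12.0582*c^3 + 26.4763*c^2 + 13.5702*c + 12.8881)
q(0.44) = 1.84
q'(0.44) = 0.22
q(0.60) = 1.87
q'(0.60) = 0.12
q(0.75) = 1.88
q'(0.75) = 0.05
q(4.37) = 1.72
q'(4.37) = -0.03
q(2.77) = 1.78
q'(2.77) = -0.05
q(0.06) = 1.70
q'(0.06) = 0.56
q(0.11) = 1.72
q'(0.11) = 0.51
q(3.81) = 1.74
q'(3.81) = -0.03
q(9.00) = 1.66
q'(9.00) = -0.01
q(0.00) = 1.66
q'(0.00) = 0.61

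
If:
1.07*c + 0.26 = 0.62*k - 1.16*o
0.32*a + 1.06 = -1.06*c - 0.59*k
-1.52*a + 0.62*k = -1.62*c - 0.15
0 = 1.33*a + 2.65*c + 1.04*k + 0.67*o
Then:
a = -3.01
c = -9.13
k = 16.24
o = 16.88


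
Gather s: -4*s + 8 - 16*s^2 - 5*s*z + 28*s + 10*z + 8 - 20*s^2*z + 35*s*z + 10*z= s^2*(-20*z - 16) + s*(30*z + 24) + 20*z + 16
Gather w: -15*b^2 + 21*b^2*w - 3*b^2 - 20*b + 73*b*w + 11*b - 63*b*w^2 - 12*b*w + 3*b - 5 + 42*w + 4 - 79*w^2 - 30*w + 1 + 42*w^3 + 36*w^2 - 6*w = -18*b^2 - 6*b + 42*w^3 + w^2*(-63*b - 43) + w*(21*b^2 + 61*b + 6)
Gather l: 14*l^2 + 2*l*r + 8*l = 14*l^2 + l*(2*r + 8)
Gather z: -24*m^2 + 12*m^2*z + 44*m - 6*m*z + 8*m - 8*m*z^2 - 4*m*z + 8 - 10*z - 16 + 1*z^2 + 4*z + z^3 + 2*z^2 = -24*m^2 + 52*m + z^3 + z^2*(3 - 8*m) + z*(12*m^2 - 10*m - 6) - 8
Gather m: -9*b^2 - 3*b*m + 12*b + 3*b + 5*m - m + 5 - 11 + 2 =-9*b^2 + 15*b + m*(4 - 3*b) - 4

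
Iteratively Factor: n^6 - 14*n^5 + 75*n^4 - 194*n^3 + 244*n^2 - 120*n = (n - 2)*(n^5 - 12*n^4 + 51*n^3 - 92*n^2 + 60*n) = (n - 2)^2*(n^4 - 10*n^3 + 31*n^2 - 30*n) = (n - 2)^3*(n^3 - 8*n^2 + 15*n) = n*(n - 2)^3*(n^2 - 8*n + 15) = n*(n - 5)*(n - 2)^3*(n - 3)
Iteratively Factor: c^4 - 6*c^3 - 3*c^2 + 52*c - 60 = (c - 5)*(c^3 - c^2 - 8*c + 12) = (c - 5)*(c - 2)*(c^2 + c - 6) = (c - 5)*(c - 2)*(c + 3)*(c - 2)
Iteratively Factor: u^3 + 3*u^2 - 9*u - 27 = (u + 3)*(u^2 - 9) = (u + 3)^2*(u - 3)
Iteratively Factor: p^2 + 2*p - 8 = (p - 2)*(p + 4)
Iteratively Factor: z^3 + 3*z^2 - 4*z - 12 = (z - 2)*(z^2 + 5*z + 6) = (z - 2)*(z + 3)*(z + 2)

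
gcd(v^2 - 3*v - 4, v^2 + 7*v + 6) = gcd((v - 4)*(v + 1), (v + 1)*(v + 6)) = v + 1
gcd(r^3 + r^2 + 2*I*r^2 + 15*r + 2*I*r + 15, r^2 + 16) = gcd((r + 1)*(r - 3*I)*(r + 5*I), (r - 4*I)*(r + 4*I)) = 1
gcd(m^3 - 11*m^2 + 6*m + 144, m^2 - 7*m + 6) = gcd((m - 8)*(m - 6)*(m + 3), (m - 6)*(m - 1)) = m - 6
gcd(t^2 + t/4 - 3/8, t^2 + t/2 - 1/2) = t - 1/2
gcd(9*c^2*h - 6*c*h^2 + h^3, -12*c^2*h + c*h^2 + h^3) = 3*c*h - h^2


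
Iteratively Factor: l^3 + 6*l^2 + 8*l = (l + 2)*(l^2 + 4*l) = (l + 2)*(l + 4)*(l)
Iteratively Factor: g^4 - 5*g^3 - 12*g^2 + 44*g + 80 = (g + 2)*(g^3 - 7*g^2 + 2*g + 40) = (g + 2)^2*(g^2 - 9*g + 20) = (g - 5)*(g + 2)^2*(g - 4)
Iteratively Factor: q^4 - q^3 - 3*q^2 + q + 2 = (q + 1)*(q^3 - 2*q^2 - q + 2) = (q + 1)^2*(q^2 - 3*q + 2) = (q - 1)*(q + 1)^2*(q - 2)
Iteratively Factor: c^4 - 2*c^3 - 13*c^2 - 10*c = (c + 1)*(c^3 - 3*c^2 - 10*c) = c*(c + 1)*(c^2 - 3*c - 10) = c*(c + 1)*(c + 2)*(c - 5)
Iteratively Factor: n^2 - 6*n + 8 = (n - 2)*(n - 4)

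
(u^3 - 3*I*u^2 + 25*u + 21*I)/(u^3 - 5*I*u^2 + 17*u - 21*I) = (u + I)/(u - I)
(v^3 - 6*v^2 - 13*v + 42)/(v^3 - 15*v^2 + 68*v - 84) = (v + 3)/(v - 6)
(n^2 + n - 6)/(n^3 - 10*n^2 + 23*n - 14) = (n + 3)/(n^2 - 8*n + 7)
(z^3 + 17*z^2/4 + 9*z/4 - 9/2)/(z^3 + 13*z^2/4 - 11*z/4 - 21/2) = (4*z - 3)/(4*z - 7)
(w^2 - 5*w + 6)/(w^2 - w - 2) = (w - 3)/(w + 1)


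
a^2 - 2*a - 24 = (a - 6)*(a + 4)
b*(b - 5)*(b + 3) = b^3 - 2*b^2 - 15*b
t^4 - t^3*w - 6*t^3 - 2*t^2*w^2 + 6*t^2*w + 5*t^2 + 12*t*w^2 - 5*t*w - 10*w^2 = (t - 5)*(t - 1)*(t - 2*w)*(t + w)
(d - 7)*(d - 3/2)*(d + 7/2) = d^3 - 5*d^2 - 77*d/4 + 147/4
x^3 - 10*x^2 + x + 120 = (x - 8)*(x - 5)*(x + 3)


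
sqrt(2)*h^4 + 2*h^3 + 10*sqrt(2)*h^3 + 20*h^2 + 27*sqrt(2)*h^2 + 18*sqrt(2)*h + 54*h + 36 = (h + 3)*(h + 6)*(h + sqrt(2))*(sqrt(2)*h + sqrt(2))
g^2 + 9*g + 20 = (g + 4)*(g + 5)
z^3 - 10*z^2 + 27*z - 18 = (z - 6)*(z - 3)*(z - 1)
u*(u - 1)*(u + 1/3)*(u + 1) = u^4 + u^3/3 - u^2 - u/3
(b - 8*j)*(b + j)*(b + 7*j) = b^3 - 57*b*j^2 - 56*j^3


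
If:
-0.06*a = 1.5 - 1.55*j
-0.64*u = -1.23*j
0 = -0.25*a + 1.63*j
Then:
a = 8.44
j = 1.29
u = 2.49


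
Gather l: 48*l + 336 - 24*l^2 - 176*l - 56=-24*l^2 - 128*l + 280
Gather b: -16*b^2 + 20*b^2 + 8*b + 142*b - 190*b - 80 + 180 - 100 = 4*b^2 - 40*b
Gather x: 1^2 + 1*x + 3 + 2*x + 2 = 3*x + 6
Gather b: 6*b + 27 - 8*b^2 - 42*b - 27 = -8*b^2 - 36*b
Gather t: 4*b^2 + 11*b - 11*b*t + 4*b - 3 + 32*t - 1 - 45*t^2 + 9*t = 4*b^2 + 15*b - 45*t^2 + t*(41 - 11*b) - 4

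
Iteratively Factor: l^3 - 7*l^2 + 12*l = (l - 4)*(l^2 - 3*l) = l*(l - 4)*(l - 3)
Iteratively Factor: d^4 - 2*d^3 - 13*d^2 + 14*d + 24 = (d + 1)*(d^3 - 3*d^2 - 10*d + 24) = (d - 2)*(d + 1)*(d^2 - d - 12) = (d - 2)*(d + 1)*(d + 3)*(d - 4)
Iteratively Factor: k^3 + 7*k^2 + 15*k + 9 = (k + 3)*(k^2 + 4*k + 3) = (k + 1)*(k + 3)*(k + 3)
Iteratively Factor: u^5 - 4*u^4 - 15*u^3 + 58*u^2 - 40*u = (u - 2)*(u^4 - 2*u^3 - 19*u^2 + 20*u) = (u - 2)*(u + 4)*(u^3 - 6*u^2 + 5*u) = u*(u - 2)*(u + 4)*(u^2 - 6*u + 5) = u*(u - 2)*(u - 1)*(u + 4)*(u - 5)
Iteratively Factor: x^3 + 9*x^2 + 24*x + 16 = (x + 4)*(x^2 + 5*x + 4) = (x + 4)^2*(x + 1)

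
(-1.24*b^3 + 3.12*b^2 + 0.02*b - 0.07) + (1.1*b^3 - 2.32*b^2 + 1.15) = -0.14*b^3 + 0.8*b^2 + 0.02*b + 1.08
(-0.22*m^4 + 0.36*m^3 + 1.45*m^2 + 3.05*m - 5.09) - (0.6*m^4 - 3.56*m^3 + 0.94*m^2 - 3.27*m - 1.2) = -0.82*m^4 + 3.92*m^3 + 0.51*m^2 + 6.32*m - 3.89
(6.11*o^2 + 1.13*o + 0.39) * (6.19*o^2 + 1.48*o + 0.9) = 37.8209*o^4 + 16.0375*o^3 + 9.5855*o^2 + 1.5942*o + 0.351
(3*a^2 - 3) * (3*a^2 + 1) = 9*a^4 - 6*a^2 - 3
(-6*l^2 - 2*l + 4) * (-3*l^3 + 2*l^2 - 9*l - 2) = 18*l^5 - 6*l^4 + 38*l^3 + 38*l^2 - 32*l - 8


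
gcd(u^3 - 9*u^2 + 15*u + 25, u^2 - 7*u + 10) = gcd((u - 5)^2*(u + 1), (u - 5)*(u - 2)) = u - 5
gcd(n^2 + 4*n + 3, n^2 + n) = n + 1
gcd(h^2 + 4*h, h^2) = h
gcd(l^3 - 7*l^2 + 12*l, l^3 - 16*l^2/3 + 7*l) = l^2 - 3*l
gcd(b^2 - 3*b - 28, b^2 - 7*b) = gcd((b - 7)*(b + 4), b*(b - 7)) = b - 7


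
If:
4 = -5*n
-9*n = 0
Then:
No Solution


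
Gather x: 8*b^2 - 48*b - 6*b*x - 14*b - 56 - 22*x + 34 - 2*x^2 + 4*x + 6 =8*b^2 - 62*b - 2*x^2 + x*(-6*b - 18) - 16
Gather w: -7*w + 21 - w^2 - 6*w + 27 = -w^2 - 13*w + 48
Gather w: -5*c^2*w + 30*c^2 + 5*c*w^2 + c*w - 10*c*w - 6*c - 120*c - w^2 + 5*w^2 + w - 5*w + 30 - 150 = 30*c^2 - 126*c + w^2*(5*c + 4) + w*(-5*c^2 - 9*c - 4) - 120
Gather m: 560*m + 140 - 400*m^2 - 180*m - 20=-400*m^2 + 380*m + 120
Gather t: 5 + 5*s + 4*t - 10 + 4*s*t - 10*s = -5*s + t*(4*s + 4) - 5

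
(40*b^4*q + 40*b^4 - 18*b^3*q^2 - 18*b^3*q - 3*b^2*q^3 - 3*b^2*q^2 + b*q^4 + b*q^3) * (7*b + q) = 280*b^5*q + 280*b^5 - 86*b^4*q^2 - 86*b^4*q - 39*b^3*q^3 - 39*b^3*q^2 + 4*b^2*q^4 + 4*b^2*q^3 + b*q^5 + b*q^4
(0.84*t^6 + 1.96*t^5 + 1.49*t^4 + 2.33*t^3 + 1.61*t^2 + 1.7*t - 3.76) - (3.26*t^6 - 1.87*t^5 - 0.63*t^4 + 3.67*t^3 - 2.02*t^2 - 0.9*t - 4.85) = -2.42*t^6 + 3.83*t^5 + 2.12*t^4 - 1.34*t^3 + 3.63*t^2 + 2.6*t + 1.09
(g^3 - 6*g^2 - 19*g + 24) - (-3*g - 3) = g^3 - 6*g^2 - 16*g + 27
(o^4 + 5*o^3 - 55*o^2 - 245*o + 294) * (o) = o^5 + 5*o^4 - 55*o^3 - 245*o^2 + 294*o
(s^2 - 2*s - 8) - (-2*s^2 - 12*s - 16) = 3*s^2 + 10*s + 8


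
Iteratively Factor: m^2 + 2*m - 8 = (m - 2)*(m + 4)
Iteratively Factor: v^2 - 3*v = (v - 3)*(v)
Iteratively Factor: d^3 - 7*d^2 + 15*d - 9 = (d - 3)*(d^2 - 4*d + 3) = (d - 3)*(d - 1)*(d - 3)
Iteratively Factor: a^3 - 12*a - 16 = (a + 2)*(a^2 - 2*a - 8) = (a + 2)^2*(a - 4)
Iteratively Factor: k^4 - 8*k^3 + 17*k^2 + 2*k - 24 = (k - 2)*(k^3 - 6*k^2 + 5*k + 12) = (k - 3)*(k - 2)*(k^2 - 3*k - 4) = (k - 3)*(k - 2)*(k + 1)*(k - 4)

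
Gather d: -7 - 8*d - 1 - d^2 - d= -d^2 - 9*d - 8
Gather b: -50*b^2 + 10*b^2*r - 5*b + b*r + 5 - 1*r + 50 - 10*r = b^2*(10*r - 50) + b*(r - 5) - 11*r + 55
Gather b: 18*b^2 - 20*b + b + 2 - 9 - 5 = 18*b^2 - 19*b - 12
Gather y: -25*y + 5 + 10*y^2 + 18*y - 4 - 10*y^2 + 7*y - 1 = 0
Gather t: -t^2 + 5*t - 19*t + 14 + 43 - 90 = -t^2 - 14*t - 33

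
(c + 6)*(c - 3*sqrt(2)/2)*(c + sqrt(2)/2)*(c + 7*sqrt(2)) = c^4 + 6*c^3 + 6*sqrt(2)*c^3 - 31*c^2/2 + 36*sqrt(2)*c^2 - 93*c - 21*sqrt(2)*c/2 - 63*sqrt(2)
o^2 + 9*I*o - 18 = (o + 3*I)*(o + 6*I)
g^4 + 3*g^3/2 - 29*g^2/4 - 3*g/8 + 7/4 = (g - 2)*(g - 1/2)*(g + 1/2)*(g + 7/2)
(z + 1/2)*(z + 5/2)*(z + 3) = z^3 + 6*z^2 + 41*z/4 + 15/4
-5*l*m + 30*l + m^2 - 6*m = (-5*l + m)*(m - 6)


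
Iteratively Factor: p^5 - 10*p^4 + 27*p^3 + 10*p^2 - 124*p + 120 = (p - 2)*(p^4 - 8*p^3 + 11*p^2 + 32*p - 60) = (p - 5)*(p - 2)*(p^3 - 3*p^2 - 4*p + 12) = (p - 5)*(p - 2)*(p + 2)*(p^2 - 5*p + 6) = (p - 5)*(p - 2)^2*(p + 2)*(p - 3)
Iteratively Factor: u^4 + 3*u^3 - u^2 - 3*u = (u - 1)*(u^3 + 4*u^2 + 3*u) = (u - 1)*(u + 3)*(u^2 + u) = u*(u - 1)*(u + 3)*(u + 1)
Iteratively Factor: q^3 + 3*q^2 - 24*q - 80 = (q - 5)*(q^2 + 8*q + 16) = (q - 5)*(q + 4)*(q + 4)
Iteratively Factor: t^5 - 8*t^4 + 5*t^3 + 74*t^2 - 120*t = (t - 5)*(t^4 - 3*t^3 - 10*t^2 + 24*t) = (t - 5)*(t - 4)*(t^3 + t^2 - 6*t) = (t - 5)*(t - 4)*(t + 3)*(t^2 - 2*t) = (t - 5)*(t - 4)*(t - 2)*(t + 3)*(t)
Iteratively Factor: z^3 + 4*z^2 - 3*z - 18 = (z + 3)*(z^2 + z - 6) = (z + 3)^2*(z - 2)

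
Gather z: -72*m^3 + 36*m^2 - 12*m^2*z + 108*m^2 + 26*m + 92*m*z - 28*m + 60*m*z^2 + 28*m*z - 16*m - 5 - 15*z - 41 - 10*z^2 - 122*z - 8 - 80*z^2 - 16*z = -72*m^3 + 144*m^2 - 18*m + z^2*(60*m - 90) + z*(-12*m^2 + 120*m - 153) - 54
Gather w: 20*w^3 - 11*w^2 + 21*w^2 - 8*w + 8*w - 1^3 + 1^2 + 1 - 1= 20*w^3 + 10*w^2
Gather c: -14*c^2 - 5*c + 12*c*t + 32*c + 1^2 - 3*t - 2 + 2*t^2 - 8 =-14*c^2 + c*(12*t + 27) + 2*t^2 - 3*t - 9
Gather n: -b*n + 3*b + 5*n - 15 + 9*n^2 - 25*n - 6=3*b + 9*n^2 + n*(-b - 20) - 21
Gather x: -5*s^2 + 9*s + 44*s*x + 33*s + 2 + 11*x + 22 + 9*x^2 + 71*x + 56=-5*s^2 + 42*s + 9*x^2 + x*(44*s + 82) + 80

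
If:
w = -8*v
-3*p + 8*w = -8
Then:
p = 8*w/3 + 8/3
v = -w/8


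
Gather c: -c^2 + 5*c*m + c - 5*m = -c^2 + c*(5*m + 1) - 5*m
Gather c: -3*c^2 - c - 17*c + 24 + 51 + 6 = -3*c^2 - 18*c + 81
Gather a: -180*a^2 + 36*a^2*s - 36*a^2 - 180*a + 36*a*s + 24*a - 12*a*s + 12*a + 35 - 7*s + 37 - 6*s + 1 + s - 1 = a^2*(36*s - 216) + a*(24*s - 144) - 12*s + 72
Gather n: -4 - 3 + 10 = 3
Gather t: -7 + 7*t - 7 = 7*t - 14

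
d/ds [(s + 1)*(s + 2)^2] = (s + 2)*(3*s + 4)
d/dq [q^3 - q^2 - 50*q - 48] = 3*q^2 - 2*q - 50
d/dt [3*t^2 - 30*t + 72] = 6*t - 30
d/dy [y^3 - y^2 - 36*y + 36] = 3*y^2 - 2*y - 36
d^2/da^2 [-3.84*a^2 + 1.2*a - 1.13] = -7.68000000000000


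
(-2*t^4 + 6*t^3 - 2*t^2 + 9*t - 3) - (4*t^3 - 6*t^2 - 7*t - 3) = -2*t^4 + 2*t^3 + 4*t^2 + 16*t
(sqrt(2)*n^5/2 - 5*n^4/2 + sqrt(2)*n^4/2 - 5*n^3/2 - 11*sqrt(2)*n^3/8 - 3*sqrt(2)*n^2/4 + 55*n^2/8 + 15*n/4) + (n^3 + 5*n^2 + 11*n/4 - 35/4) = sqrt(2)*n^5/2 - 5*n^4/2 + sqrt(2)*n^4/2 - 11*sqrt(2)*n^3/8 - 3*n^3/2 - 3*sqrt(2)*n^2/4 + 95*n^2/8 + 13*n/2 - 35/4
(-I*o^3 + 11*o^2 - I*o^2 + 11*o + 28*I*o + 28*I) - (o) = -I*o^3 + 11*o^2 - I*o^2 + 10*o + 28*I*o + 28*I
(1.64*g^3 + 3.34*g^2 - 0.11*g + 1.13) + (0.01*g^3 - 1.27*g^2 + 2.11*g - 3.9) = 1.65*g^3 + 2.07*g^2 + 2.0*g - 2.77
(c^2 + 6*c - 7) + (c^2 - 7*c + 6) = 2*c^2 - c - 1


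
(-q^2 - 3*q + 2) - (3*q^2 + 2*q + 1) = -4*q^2 - 5*q + 1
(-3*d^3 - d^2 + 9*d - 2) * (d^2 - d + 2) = -3*d^5 + 2*d^4 + 4*d^3 - 13*d^2 + 20*d - 4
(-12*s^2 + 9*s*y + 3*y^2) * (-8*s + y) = 96*s^3 - 84*s^2*y - 15*s*y^2 + 3*y^3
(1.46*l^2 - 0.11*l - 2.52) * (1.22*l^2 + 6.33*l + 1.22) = 1.7812*l^4 + 9.1076*l^3 - 1.9895*l^2 - 16.0858*l - 3.0744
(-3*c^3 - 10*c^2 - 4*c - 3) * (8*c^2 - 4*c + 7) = -24*c^5 - 68*c^4 - 13*c^3 - 78*c^2 - 16*c - 21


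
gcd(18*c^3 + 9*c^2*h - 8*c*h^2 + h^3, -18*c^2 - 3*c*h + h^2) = 6*c - h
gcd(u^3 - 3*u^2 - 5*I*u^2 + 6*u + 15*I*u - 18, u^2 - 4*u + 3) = u - 3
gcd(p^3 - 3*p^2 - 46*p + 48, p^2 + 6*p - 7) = p - 1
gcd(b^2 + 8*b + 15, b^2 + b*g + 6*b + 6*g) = 1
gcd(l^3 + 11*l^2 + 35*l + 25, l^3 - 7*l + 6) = 1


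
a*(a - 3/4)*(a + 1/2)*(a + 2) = a^4 + 7*a^3/4 - 7*a^2/8 - 3*a/4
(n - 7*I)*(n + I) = n^2 - 6*I*n + 7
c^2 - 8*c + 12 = (c - 6)*(c - 2)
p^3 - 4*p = p*(p - 2)*(p + 2)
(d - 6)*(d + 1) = d^2 - 5*d - 6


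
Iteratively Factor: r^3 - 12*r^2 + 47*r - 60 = (r - 4)*(r^2 - 8*r + 15) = (r - 4)*(r - 3)*(r - 5)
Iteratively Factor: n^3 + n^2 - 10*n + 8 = (n + 4)*(n^2 - 3*n + 2) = (n - 1)*(n + 4)*(n - 2)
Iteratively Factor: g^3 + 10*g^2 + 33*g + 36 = (g + 4)*(g^2 + 6*g + 9) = (g + 3)*(g + 4)*(g + 3)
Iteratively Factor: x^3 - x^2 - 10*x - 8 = (x - 4)*(x^2 + 3*x + 2) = (x - 4)*(x + 2)*(x + 1)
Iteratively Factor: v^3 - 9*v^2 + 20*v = (v - 4)*(v^2 - 5*v) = v*(v - 4)*(v - 5)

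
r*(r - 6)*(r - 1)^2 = r^4 - 8*r^3 + 13*r^2 - 6*r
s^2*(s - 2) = s^3 - 2*s^2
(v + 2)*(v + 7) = v^2 + 9*v + 14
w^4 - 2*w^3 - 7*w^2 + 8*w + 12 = (w - 3)*(w - 2)*(w + 1)*(w + 2)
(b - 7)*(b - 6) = b^2 - 13*b + 42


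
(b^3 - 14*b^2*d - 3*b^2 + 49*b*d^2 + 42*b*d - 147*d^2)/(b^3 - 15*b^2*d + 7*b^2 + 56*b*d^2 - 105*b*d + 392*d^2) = (b^2 - 7*b*d - 3*b + 21*d)/(b^2 - 8*b*d + 7*b - 56*d)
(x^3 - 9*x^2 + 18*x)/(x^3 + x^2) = (x^2 - 9*x + 18)/(x*(x + 1))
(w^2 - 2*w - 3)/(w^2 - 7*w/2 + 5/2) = 2*(w^2 - 2*w - 3)/(2*w^2 - 7*w + 5)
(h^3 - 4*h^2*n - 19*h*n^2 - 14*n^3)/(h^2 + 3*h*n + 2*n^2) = h - 7*n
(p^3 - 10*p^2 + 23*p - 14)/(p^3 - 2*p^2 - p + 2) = (p - 7)/(p + 1)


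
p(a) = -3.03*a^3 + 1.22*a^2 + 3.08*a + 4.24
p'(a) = -9.09*a^2 + 2.44*a + 3.08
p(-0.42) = 3.39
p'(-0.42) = 0.45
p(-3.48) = 135.99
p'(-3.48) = -115.49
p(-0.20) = 3.70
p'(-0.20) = 2.23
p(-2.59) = 57.09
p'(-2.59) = -64.22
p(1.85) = -5.07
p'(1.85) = -23.52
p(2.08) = -11.34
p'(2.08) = -31.17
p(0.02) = 4.30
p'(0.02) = 3.13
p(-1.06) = 5.95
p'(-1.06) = -9.72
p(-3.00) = 87.79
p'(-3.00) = -86.05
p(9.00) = -2078.09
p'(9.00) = -711.25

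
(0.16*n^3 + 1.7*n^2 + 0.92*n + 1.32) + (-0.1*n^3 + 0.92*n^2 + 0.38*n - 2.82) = 0.06*n^3 + 2.62*n^2 + 1.3*n - 1.5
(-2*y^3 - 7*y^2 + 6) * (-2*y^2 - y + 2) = 4*y^5 + 16*y^4 + 3*y^3 - 26*y^2 - 6*y + 12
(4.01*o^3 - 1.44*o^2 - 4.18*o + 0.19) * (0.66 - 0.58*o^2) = -2.3258*o^5 + 0.8352*o^4 + 5.071*o^3 - 1.0606*o^2 - 2.7588*o + 0.1254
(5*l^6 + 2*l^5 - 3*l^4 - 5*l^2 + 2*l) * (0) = 0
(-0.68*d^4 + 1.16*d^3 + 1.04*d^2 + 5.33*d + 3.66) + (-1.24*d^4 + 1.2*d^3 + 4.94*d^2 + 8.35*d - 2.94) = -1.92*d^4 + 2.36*d^3 + 5.98*d^2 + 13.68*d + 0.72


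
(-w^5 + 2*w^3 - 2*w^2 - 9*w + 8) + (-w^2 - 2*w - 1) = -w^5 + 2*w^3 - 3*w^2 - 11*w + 7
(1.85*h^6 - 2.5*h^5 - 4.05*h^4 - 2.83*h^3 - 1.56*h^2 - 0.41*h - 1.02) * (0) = 0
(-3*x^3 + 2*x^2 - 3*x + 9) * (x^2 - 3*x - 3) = -3*x^5 + 11*x^4 + 12*x^2 - 18*x - 27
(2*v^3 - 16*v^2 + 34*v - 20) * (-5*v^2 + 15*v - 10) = -10*v^5 + 110*v^4 - 430*v^3 + 770*v^2 - 640*v + 200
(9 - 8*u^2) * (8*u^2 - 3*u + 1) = -64*u^4 + 24*u^3 + 64*u^2 - 27*u + 9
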